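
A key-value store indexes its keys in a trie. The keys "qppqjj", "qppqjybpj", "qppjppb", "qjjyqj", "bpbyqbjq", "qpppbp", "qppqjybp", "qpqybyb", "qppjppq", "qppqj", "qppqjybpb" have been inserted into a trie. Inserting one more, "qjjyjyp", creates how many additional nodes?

Walking "qjjyjyp" from the root, the first 4 characters ("qjjy") follow existing edges; "j" is the first miss.
New nodes needed: |"qjjyjyp"| − 4 = 7 − 4 = 3.

3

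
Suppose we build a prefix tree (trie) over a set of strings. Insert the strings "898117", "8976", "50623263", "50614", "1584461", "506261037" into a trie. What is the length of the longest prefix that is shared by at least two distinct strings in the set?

4

Look for the deepest trie node that still has at least two words in its subtree.
"50623263" and "506261037" agree on "5062" (4 characters) before diverging; nothing deeper is shared.
Longest shared-prefix length: 4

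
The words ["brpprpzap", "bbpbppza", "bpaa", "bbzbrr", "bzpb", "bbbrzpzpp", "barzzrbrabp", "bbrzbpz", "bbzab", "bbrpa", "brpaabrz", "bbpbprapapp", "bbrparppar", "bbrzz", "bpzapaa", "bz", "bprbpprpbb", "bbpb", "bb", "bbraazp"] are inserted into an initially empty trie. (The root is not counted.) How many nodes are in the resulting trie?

Trace insertions, counting only characters that open a new branch:
  "brpprpzap" → 9 new (b, r, p, p, r, p, z, a, p)
  "bbpbppza" → prefix "b" already present; 7 new (b, p, b, p, p, z, a)
  "bpaa" → prefix "b" already present; 3 new (p, a, a)
  "bbzbrr" → prefix "bb" already present; 4 new (z, b, r, r)
  "bzpb" → prefix "b" already present; 3 new (z, p, b)
  "bbbrzpzpp" → prefix "bb" already present; 7 new (b, r, z, p, z, p, p)
  "barzzrbrabp" → prefix "b" already present; 10 new (a, r, z, z, r, b, r, a, b, p)
  "bbrzbpz" → prefix "bb" already present; 5 new (r, z, b, p, z)
  "bbzab" → prefix "bbz" already present; 2 new (a, b)
  "bbrpa" → prefix "bbr" already present; 2 new (p, a)
  "brpaabrz" → prefix "brp" already present; 5 new (a, a, b, r, z)
  "bbpbprapapp" → prefix "bbpbp" already present; 6 new (r, a, p, a, p, p)
  "bbrparppar" → prefix "bbrpa" already present; 5 new (r, p, p, a, r)
  "bbrzz" → prefix "bbrz" already present; 1 new (z)
  "bpzapaa" → prefix "bp" already present; 5 new (z, a, p, a, a)
  "bz" → prefix "bz" already present; 0 new (none)
  "bprbpprpbb" → prefix "bp" already present; 8 new (r, b, p, p, r, p, b, b)
  "bbpb" → prefix "bbpb" already present; 0 new (none)
  "bb" → prefix "bb" already present; 0 new (none)
  "bbraazp" → prefix "bbr" already present; 4 new (a, a, z, p)
Total nodes = 9 + 7 + 3 + 4 + 3 + 7 + 10 + 5 + 2 + 2 + 5 + 6 + 5 + 1 + 5 + 0 + 8 + 0 + 0 + 4 = 86

86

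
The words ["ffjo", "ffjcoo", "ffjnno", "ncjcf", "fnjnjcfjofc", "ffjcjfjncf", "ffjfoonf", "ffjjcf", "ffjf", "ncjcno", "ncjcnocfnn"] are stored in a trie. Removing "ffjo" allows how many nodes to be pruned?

A node on "ffjo"'s path can go only if nothing else ends at it or branches off below it.
The suffix "o" (1 node) is used only by "ffjo"; the node for "ffj" still has the child "c", so pruning stops there.
Nodes removed: 1

1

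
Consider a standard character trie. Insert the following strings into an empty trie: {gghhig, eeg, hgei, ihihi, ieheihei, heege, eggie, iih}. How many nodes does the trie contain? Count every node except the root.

For each word, the new-node count is its length minus the longest prefix already in the trie:
  "gghhig" → 6 new (g, g, h, h, i, g)
  "eeg" → 3 new (e, e, g)
  "hgei" → 4 new (h, g, e, i)
  "ihihi" → 5 new (i, h, i, h, i)
  "ieheihei" → prefix "i" already present; 7 new (e, h, e, i, h, e, i)
  "heege" → prefix "h" already present; 4 new (e, e, g, e)
  "eggie" → prefix "e" already present; 4 new (g, g, i, e)
  "iih" → prefix "i" already present; 2 new (i, h)
Total nodes = 6 + 3 + 4 + 5 + 7 + 4 + 4 + 2 = 35

35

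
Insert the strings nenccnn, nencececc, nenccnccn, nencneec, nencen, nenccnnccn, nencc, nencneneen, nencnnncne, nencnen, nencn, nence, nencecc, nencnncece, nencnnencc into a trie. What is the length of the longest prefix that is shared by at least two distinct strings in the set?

Equivalently: take the maximum, over all pairs, of their longest common prefix length.
"nenccnn" and "nenccnnccn" agree on "nenccnn" (7 characters) before diverging; nothing deeper is shared.
Longest shared-prefix length: 7

7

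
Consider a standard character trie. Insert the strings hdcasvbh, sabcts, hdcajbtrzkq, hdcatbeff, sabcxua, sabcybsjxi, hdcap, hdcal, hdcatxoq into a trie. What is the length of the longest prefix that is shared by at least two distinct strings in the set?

5

Equivalently: take the maximum, over all pairs, of their longest common prefix length.
e.g. "hdcatbeff" and "hdcatxoq" share the prefix "hdcat" of length 5; no pair shares a longer one.
Longest shared-prefix length: 5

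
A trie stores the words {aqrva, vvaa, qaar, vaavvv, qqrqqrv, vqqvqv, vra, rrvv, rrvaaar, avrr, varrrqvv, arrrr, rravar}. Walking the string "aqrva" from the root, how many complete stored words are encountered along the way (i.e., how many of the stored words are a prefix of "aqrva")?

Traverse "aqrva" character by character; count nodes along the way that are marked as word ends.
Prefixes of the query that are stored words: "aqrva"
Count: 1

1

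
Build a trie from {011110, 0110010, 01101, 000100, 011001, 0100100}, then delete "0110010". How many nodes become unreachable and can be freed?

1

A node on "0110010"'s path can go only if nothing else ends at it or branches off below it.
The suffix "0" (1 node) is used only by "0110010"; "011001" is itself a stored word, so pruning stops there.
Nodes removed: 1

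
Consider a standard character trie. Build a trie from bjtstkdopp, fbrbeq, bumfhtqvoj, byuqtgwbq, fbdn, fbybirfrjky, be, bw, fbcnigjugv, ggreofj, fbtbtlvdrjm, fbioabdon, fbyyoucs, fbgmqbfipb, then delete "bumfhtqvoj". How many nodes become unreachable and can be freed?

9

After clearing the end-marker at "bumfhtqvoj", prune upward until reaching a node still needed by another word.
The suffix "umfhtqvoj" (9 nodes) is used only by "bumfhtqvoj"; the node for "b" still has the child "j", so pruning stops there.
Nodes removed: 9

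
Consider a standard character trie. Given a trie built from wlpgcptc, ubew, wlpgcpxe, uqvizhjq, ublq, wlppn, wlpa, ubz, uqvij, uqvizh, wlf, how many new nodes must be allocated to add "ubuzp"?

"ub" is already a path in the trie; the remaining "uzp" must be added.
New nodes needed: |"ubuzp"| − 2 = 5 − 2 = 3.

3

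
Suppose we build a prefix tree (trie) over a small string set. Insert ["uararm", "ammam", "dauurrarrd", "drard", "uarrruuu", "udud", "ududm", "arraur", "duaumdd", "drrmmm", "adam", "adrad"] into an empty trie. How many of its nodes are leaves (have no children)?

A leaf is a node with no children — equivalently, the end of a word that is not a proper prefix of any other stored word.
Those words: "adam", "adrad", "ammam", "arraur", "dauurrarrd", "drard", "drrmmm", "duaumdd", "uararm", "uarrruuu", "ududm"
Leaf count: 11

11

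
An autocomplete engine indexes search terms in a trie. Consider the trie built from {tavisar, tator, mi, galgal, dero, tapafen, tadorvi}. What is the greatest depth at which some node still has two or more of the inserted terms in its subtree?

2

Look for the deepest trie node that still has at least two words in its subtree.
"tadorvi" and "tapafen" agree on "ta" (2 characters) before diverging; nothing deeper is shared.
Longest shared-prefix length: 2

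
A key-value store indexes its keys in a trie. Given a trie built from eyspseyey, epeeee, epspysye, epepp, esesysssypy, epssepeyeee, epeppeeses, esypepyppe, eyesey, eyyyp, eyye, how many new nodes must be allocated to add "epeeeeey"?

2

The longest prefix of "epeeeeey" already in the trie is "epeeee" (length 6).
So 8 − 6 = 2 new nodes.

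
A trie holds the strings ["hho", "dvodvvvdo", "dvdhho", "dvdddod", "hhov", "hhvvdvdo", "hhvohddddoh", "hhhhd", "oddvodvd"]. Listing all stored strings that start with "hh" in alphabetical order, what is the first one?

hhhhd

DFS of the "hh" subtree visits, in order: "hhhhd", "hho", "hhov", "hhvohddddoh", "hhvvdvdo"
The 1st is hhhhd.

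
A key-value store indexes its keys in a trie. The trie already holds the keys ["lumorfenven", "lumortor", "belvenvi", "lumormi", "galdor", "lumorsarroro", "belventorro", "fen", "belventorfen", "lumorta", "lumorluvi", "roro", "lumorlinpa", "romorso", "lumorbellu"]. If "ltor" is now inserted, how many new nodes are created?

The longest prefix of "ltor" already in the trie is "l" (length 1).
Each of the 3 remaining characters creates one node.

3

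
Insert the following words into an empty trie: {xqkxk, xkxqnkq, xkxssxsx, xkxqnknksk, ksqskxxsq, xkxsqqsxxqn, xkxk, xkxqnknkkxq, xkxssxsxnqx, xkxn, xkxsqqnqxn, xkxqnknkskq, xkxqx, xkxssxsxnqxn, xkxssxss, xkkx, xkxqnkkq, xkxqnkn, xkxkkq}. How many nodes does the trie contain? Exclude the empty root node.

58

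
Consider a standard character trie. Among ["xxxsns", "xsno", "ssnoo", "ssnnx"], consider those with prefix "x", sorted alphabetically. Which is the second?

xxxsns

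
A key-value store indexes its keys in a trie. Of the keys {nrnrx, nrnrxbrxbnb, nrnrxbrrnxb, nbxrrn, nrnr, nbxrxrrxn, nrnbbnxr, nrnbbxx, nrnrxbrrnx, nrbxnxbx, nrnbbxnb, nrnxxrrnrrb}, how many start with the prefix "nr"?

10

Filter for entries beginning with "nr":
Words under "nr": nrbxnxbx, nrnbbnxr, nrnbbxnb, nrnbbxx, nrnr, nrnrx, nrnrxbrrnx, nrnrxbrrnxb, nrnrxbrxbnb, nrnxxrrnrrb
Count: 10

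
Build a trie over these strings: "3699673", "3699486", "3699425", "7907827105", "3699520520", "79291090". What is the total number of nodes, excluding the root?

34

Trie structure (* marks end of a word):
(root)
├─ 3
│  └─ 6
│     └─ 9
│        └─ 9
│           ├─ 4
│           │  ├─ 2
│           │  │  └─ 5 *
│           │  └─ 8
│           │     └─ 6 *
│           ├─ 5
│           │  └─ 2
│           │     └─ 0
│           │        └─ 5
│           │           └─ 2
│           │              └─ 0 *
│           └─ 6
│              └─ 7
│                 └─ 3 *
└─ 7
   └─ 9
      ├─ 0
      │  └─ 7
      │     └─ 8
      │        └─ 2
      │           └─ 7
      │              └─ 1
      │                 └─ 0
      │                    └─ 5 *
      └─ 2
         └─ 9
            └─ 1
               └─ 0
                  └─ 9
                     └─ 0 *
Counting every labelled node above: 34.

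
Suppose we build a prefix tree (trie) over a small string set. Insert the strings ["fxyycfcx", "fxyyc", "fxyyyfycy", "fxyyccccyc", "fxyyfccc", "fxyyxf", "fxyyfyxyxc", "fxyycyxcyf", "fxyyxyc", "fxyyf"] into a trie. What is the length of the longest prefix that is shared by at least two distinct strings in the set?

5

Look for the deepest trie node that still has at least two words in its subtree.
e.g. "fxyyc" and "fxyyccccyc" share the prefix "fxyyc" of length 5; no pair shares a longer one.
Longest shared-prefix length: 5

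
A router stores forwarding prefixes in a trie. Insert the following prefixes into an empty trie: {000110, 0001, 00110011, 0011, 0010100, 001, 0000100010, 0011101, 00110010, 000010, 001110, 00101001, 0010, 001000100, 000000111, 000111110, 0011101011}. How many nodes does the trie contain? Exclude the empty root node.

45

Trace insertions, counting only characters that open a new branch:
  "000110" → 6 new (0, 0, 0, 1, 1, 0)
  "0001" → prefix "0001" already present; 0 new (none)
  "00110011" → prefix "00" already present; 6 new (1, 1, 0, 0, 1, 1)
  "0011" → prefix "0011" already present; 0 new (none)
  "0010100" → prefix "001" already present; 4 new (0, 1, 0, 0)
  "001" → prefix "001" already present; 0 new (none)
  "0000100010" → prefix "000" already present; 7 new (0, 1, 0, 0, 0, 1, 0)
  "0011101" → prefix "0011" already present; 3 new (1, 0, 1)
  "00110010" → prefix "0011001" already present; 1 new (0)
  "000010" → prefix "000010" already present; 0 new (none)
  "001110" → prefix "001110" already present; 0 new (none)
  "00101001" → prefix "0010100" already present; 1 new (1)
  "0010" → prefix "0010" already present; 0 new (none)
  "001000100" → prefix "0010" already present; 5 new (0, 0, 1, 0, 0)
  "000000111" → prefix "0000" already present; 5 new (0, 0, 1, 1, 1)
  "000111110" → prefix "00011" already present; 4 new (1, 1, 1, 0)
  "0011101011" → prefix "0011101" already present; 3 new (0, 1, 1)
Total nodes = 6 + 0 + 6 + 0 + 4 + 0 + 7 + 3 + 1 + 0 + 0 + 1 + 0 + 5 + 5 + 4 + 3 = 45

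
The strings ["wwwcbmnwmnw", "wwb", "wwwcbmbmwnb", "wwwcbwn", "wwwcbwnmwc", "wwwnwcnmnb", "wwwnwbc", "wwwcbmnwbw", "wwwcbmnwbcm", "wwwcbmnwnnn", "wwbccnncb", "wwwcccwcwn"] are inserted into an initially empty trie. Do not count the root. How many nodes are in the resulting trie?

Insert word by word; a character creates a node only if that edge doesn't already exist:
  "wwwcbmnwmnw" → 11 new (w, w, w, c, b, m, n, w, m, n, w)
  "wwb" → prefix "ww" already present; 1 new (b)
  "wwwcbmbmwnb" → prefix "wwwcbm" already present; 5 new (b, m, w, n, b)
  "wwwcbwn" → prefix "wwwcb" already present; 2 new (w, n)
  "wwwcbwnmwc" → prefix "wwwcbwn" already present; 3 new (m, w, c)
  "wwwnwcnmnb" → prefix "www" already present; 7 new (n, w, c, n, m, n, b)
  "wwwnwbc" → prefix "wwwnw" already present; 2 new (b, c)
  "wwwcbmnwbw" → prefix "wwwcbmnw" already present; 2 new (b, w)
  "wwwcbmnwbcm" → prefix "wwwcbmnwb" already present; 2 new (c, m)
  "wwwcbmnwnnn" → prefix "wwwcbmnw" already present; 3 new (n, n, n)
  "wwbccnncb" → prefix "wwb" already present; 6 new (c, c, n, n, c, b)
  "wwwcccwcwn" → prefix "wwwc" already present; 6 new (c, c, w, c, w, n)
Total nodes = 11 + 1 + 5 + 2 + 3 + 7 + 2 + 2 + 2 + 3 + 6 + 6 = 50

50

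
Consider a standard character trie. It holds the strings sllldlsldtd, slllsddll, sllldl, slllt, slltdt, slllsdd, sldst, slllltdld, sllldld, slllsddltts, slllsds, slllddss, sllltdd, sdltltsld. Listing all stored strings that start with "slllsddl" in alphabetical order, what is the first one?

Words with prefix "slllsddl", in lexicographic order: "slllsddll", "slllsddltts"
The 1st is slllsddll.

slllsddll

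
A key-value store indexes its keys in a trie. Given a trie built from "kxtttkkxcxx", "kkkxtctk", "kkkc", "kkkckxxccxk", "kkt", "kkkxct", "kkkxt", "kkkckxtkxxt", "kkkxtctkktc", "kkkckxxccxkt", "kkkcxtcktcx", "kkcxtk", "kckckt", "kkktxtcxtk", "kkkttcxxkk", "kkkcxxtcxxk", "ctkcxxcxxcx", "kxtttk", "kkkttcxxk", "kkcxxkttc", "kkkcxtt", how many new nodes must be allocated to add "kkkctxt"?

3

"kkkc" is already a path in the trie; the remaining "txt" must be added.
New nodes needed: |"kkkctxt"| − 4 = 7 − 4 = 3.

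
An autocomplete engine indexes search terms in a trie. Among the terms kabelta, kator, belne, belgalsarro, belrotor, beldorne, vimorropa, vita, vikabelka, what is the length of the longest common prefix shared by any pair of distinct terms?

Equivalently: take the maximum, over all pairs, of their longest common prefix length.
e.g. "beldorne" and "belgalsarro" share the prefix "bel" of length 3; no pair shares a longer one.
Longest shared-prefix length: 3

3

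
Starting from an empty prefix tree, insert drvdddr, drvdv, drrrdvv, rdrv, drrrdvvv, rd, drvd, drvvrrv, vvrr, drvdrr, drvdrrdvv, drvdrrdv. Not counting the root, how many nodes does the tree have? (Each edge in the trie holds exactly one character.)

Trie structure (* marks end of a word):
(root)
├─ d
│  └─ r
│     ├─ r
│     │  └─ r
│     │     └─ d
│     │        └─ v
│     │           └─ v *
│     │              └─ v *
│     └─ v
│        ├─ d *
│        │  ├─ d
│        │  │  └─ d
│        │  │     └─ r *
│        │  ├─ r
│        │  │  └─ r *
│        │  │     └─ d
│        │  │        └─ v *
│        │  │           └─ v *
│        │  └─ v *
│        └─ v
│           └─ r
│              └─ r
│                 └─ v *
├─ r
│  └─ d *
│     └─ r
│        └─ v *
└─ v
   └─ v
      └─ r
         └─ r *
Counting every labelled node above: 31.

31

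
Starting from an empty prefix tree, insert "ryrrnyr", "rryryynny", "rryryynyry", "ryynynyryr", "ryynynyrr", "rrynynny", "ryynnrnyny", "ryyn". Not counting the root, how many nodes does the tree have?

38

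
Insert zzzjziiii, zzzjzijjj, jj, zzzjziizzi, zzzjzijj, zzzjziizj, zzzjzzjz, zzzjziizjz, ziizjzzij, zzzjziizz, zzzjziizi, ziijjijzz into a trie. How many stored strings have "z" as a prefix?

11

Filter for entries beginning with "z":
Words under "z": ziijjijzz, ziizjzzij, zzzjziiii, zzzjziizi, zzzjziizj, zzzjziizjz, zzzjziizz, zzzjziizzi, zzzjzijj, zzzjzijjj, zzzjzzjz
Count: 11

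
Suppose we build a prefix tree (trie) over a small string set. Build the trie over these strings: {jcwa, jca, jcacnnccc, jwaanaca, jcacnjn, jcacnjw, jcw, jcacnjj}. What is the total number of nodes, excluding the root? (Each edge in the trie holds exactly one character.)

22

Trie structure (* marks end of a word):
(root)
└─ j
   ├─ c
   │  ├─ a *
   │  │  └─ c
   │  │     └─ n
   │  │        ├─ j
   │  │        │  ├─ j *
   │  │        │  ├─ n *
   │  │        │  └─ w *
   │  │        └─ n
   │  │           └─ c
   │  │              └─ c
   │  │                 └─ c *
   │  └─ w *
   │     └─ a *
   └─ w
      └─ a
         └─ a
            └─ n
               └─ a
                  └─ c
                     └─ a *
Counting every labelled node above: 22.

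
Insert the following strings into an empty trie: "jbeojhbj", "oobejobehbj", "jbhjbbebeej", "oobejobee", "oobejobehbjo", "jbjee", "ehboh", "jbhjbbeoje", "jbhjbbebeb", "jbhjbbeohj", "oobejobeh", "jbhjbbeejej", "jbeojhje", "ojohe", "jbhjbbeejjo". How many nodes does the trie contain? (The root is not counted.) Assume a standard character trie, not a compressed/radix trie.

Count nodes per top-level branch (shared prefixes stored once):
  'e'-branch (ehboh): 5 nodes
  'j'-branch (jbeojhbj, jbeojhje, jbhjbbebeb, jbhjbbebeej, jbhjbbeejej, jbhjbbeejjo, jbhjbbeohj, jbhjbbeoje, jbjee): 34 nodes
  'o'-branch (ojohe, oobejobee, oobejobeh, oobejobehbj, oobejobehbjo): 17 nodes
Sum: 56

56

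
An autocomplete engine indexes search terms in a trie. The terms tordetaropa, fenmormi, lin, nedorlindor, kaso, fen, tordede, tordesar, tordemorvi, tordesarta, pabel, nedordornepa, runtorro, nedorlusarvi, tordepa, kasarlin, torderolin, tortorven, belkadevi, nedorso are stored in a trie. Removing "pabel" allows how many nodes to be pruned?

After clearing the end-marker at "pabel", prune upward until reaching a node still needed by another word.
No other word shares any prefix with "pabel", so all 5 of its nodes go.
Nodes removed: 5

5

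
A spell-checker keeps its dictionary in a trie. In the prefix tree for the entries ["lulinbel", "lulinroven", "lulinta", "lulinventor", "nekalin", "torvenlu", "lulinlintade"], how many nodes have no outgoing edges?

A leaf is a node with no children — equivalently, the end of a word that is not a proper prefix of any other stored word.
Those words: "lulinbel", "lulinlintade", "lulinroven", "lulinta", "lulinventor", "nekalin", "torvenlu"
Leaf count: 7

7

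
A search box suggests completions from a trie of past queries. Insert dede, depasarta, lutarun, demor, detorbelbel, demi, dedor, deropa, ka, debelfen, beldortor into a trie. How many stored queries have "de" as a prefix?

8

Walk to "de"; the words in its subtree are exactly those with that prefix.
Matches: "debelfen", "dede", "dedor", "demi", "demor", "depasarta", "deropa", "detorbelbel"
Count: 8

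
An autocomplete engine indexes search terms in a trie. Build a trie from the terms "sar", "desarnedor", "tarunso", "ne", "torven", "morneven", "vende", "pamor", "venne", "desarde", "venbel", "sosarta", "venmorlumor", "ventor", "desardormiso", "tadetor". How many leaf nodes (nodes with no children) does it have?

Leaves are exactly the stored words that no other stored word extends.
Those words: "desarde", "desardormiso", "desarnedor", "morneven", "ne", "pamor", "sar", "sosarta", "tadetor", "tarunso", "torven", "venbel", "vende", "venmorlumor", "venne", "ventor"
Leaf count: 16

16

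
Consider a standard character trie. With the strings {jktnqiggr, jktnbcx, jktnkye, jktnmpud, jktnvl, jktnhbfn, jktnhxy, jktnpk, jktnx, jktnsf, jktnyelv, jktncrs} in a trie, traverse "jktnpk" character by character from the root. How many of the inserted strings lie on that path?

Check each prefix of "jktnpk" against the stored set — each match is an end-marker on the path.
Prefixes of the query that are stored words: "jktnpk"
Count: 1

1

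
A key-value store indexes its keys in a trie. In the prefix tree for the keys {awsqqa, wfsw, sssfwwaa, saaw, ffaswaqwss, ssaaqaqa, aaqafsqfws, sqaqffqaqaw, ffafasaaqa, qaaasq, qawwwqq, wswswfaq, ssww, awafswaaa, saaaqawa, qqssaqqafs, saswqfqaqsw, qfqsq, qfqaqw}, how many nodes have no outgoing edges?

Leaves are exactly the stored words that no other stored word extends.
Those words: "aaqafsqfws", "awafswaaa", "awsqqa", "ffafasaaqa", "ffaswaqwss", "qaaasq", "qawwwqq", "qfqaqw", "qfqsq", "qqssaqqafs", "saaaqawa", "saaw", "saswqfqaqsw", "sqaqffqaqaw", "ssaaqaqa", "sssfwwaa", "ssww", "wfsw", "wswswfaq"
Leaf count: 19

19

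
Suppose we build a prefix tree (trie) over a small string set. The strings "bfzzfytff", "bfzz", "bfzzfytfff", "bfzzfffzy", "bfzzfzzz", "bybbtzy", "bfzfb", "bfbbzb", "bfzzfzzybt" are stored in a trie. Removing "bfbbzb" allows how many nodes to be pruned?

A node on "bfbbzb"'s path can go only if nothing else ends at it or branches off below it.
The suffix "bbzb" (4 nodes) is used only by "bfbbzb"; the node for "bf" still has the child "z", so pruning stops there.
Nodes removed: 4

4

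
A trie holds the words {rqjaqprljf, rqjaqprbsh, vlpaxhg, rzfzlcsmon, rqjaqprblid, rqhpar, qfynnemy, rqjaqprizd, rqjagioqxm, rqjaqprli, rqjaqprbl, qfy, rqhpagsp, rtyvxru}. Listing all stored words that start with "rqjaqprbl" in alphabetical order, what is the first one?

DFS of the "rqjaqprbl" subtree visits, in order: "rqjaqprbl", "rqjaqprblid"
Position 1: rqjaqprbl

rqjaqprbl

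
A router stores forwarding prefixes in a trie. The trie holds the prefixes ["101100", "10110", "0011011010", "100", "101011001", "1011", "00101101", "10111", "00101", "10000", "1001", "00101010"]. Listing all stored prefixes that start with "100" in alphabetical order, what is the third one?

Words with prefix "100", in lexicographic order: "100", "10000", "1001"
The 3rd is 1001.

1001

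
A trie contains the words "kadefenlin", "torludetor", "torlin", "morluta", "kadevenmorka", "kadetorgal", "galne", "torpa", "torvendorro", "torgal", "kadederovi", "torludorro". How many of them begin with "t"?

6

Walk to "t"; the words in its subtree are exactly those with that prefix.
Words under "t": torgal, torlin, torludetor, torludorro, torpa, torvendorro
Count: 6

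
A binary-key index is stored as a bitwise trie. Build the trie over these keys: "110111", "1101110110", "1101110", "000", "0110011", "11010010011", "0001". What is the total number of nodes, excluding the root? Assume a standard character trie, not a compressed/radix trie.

Trie structure (* marks end of a word):
(root)
├─ 0
│  ├─ 0
│  │  └─ 0 *
│  │     └─ 1 *
│  └─ 1
│     └─ 1
│        └─ 0
│           └─ 0
│              └─ 1
│                 └─ 1 *
└─ 1
   └─ 1
      └─ 0
         └─ 1
            ├─ 0
            │  └─ 0
            │     └─ 1
            │        └─ 0
            │           └─ 0
            │              └─ 1
            │                 └─ 1 *
            └─ 1
               └─ 1 *
                  └─ 0 *
                     └─ 1
                        └─ 1
                           └─ 0 *
Counting every labelled node above: 27.

27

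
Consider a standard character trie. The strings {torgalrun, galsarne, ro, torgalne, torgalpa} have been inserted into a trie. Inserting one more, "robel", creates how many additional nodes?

3

Walking "robel" from the root, the first 2 characters ("ro") follow existing edges; "b" is the first miss.
Each of the 3 remaining characters creates one node.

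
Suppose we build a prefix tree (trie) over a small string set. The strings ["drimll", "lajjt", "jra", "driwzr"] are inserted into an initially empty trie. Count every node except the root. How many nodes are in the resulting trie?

17

Insert word by word; a character creates a node only if that edge doesn't already exist:
  "drimll" → 6 new (d, r, i, m, l, l)
  "lajjt" → 5 new (l, a, j, j, t)
  "jra" → 3 new (j, r, a)
  "driwzr" → prefix "dri" already present; 3 new (w, z, r)
Total nodes = 6 + 5 + 3 + 3 = 17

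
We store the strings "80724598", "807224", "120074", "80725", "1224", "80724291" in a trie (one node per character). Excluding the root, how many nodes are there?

Insert word by word; a character creates a node only if that edge doesn't already exist:
  "80724598" → 8 new (8, 0, 7, 2, 4, 5, 9, 8)
  "807224" → prefix "8072" already present; 2 new (2, 4)
  "120074" → 6 new (1, 2, 0, 0, 7, 4)
  "80725" → prefix "8072" already present; 1 new (5)
  "1224" → prefix "12" already present; 2 new (2, 4)
  "80724291" → prefix "80724" already present; 3 new (2, 9, 1)
Total nodes = 8 + 2 + 6 + 1 + 2 + 3 = 22

22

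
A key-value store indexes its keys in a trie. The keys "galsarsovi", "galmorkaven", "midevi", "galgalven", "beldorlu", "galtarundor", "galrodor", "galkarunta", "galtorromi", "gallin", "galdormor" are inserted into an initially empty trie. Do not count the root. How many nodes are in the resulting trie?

For each word, the new-node count is its length minus the longest prefix already in the trie:
  "galsarsovi" → 10 new (g, a, l, s, a, r, s, o, v, i)
  "galmorkaven" → prefix "gal" already present; 8 new (m, o, r, k, a, v, e, n)
  "midevi" → 6 new (m, i, d, e, v, i)
  "galgalven" → prefix "gal" already present; 6 new (g, a, l, v, e, n)
  "beldorlu" → 8 new (b, e, l, d, o, r, l, u)
  "galtarundor" → prefix "gal" already present; 8 new (t, a, r, u, n, d, o, r)
  "galrodor" → prefix "gal" already present; 5 new (r, o, d, o, r)
  "galkarunta" → prefix "gal" already present; 7 new (k, a, r, u, n, t, a)
  "galtorromi" → prefix "galt" already present; 6 new (o, r, r, o, m, i)
  "gallin" → prefix "gal" already present; 3 new (l, i, n)
  "galdormor" → prefix "gal" already present; 6 new (d, o, r, m, o, r)
Total nodes = 10 + 8 + 6 + 6 + 8 + 8 + 5 + 7 + 6 + 3 + 6 = 73

73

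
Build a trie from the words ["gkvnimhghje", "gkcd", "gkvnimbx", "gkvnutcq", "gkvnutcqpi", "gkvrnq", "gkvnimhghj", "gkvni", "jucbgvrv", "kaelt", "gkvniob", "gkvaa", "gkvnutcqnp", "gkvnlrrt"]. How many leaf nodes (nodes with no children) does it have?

Leaves are exactly the stored words that no other stored word extends.
Those words: "gkcd", "gkvaa", "gkvnimbx", "gkvnimhghje", "gkvniob", "gkvnlrrt", "gkvnutcqnp", "gkvnutcqpi", "gkvrnq", "jucbgvrv", "kaelt"
Leaf count: 11

11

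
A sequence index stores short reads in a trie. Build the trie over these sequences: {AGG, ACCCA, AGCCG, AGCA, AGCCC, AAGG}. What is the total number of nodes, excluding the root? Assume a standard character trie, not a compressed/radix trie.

Trie structure (* marks end of a word):
(root)
└─ A
   ├─ A
   │  └─ G
   │     └─ G *
   ├─ C
   │  └─ C
   │     └─ C
   │        └─ A *
   └─ G
      ├─ C
      │  ├─ A *
      │  └─ C
      │     ├─ C *
      │     └─ G *
      └─ G *
Counting every labelled node above: 15.

15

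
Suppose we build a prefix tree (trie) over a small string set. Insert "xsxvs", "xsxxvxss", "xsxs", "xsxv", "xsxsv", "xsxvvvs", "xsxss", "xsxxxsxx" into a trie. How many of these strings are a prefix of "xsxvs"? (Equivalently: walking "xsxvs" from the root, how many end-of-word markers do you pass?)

2

Check each prefix of "xsxvs" against the stored set — each match is an end-marker on the path.
Prefixes of the query that are stored words: "xsxv", "xsxvs"
Count: 2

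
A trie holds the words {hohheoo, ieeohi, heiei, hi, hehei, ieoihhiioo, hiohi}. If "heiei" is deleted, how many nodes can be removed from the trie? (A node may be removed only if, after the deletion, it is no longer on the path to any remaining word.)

Walk "heiei" from the leaf back toward the root, removing each node that no remaining word uses.
The suffix "iei" (3 nodes) is used only by "heiei"; the node for "he" still has the child "h", so pruning stops there.
Nodes removed: 3

3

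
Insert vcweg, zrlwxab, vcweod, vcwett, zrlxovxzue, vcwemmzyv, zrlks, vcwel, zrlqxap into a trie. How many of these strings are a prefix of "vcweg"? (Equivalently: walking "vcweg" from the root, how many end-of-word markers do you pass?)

1

Traverse "vcweg" character by character; count nodes along the way that are marked as word ends.
Prefixes of the query that are stored words: "vcweg"
Count: 1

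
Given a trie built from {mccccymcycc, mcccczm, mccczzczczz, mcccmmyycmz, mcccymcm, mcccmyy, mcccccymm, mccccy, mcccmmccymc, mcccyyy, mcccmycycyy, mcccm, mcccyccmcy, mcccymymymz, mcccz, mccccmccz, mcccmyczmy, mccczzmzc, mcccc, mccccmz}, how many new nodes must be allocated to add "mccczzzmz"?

3

"mccczz" is already a path in the trie; the remaining "zmz" must be added.
Each of the 3 remaining characters creates one node.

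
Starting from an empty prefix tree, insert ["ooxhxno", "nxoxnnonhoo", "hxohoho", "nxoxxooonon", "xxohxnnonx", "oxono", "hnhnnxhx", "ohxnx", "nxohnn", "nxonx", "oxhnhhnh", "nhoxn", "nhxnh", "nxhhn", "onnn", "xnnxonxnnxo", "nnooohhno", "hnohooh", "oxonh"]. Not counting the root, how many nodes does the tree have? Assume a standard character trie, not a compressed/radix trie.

105

Count nodes per top-level branch (shared prefixes stored once):
  'h'-branch (hnhnnxhx, hnohooh, hxohoho): 19 nodes
  'n'-branch (nhoxn, nhxnh, nnooohhno, nxhhn, nxohnn, nxonx, nxoxnnonhoo, nxoxxooonon): 41 nodes
  'o'-branch (ohxnx, onnn, ooxhxno, oxhnhhnh, oxonh, oxono): 25 nodes
  'x'-branch (xnnxonxnnxo, xxohxnnonx): 20 nodes
Sum: 105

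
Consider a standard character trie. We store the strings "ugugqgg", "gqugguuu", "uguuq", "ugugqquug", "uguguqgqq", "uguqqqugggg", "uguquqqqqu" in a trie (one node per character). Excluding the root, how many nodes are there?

Insert word by word; a character creates a node only if that edge doesn't already exist:
  "ugugqgg" → 7 new (u, g, u, g, q, g, g)
  "gqugguuu" → 8 new (g, q, u, g, g, u, u, u)
  "uguuq" → prefix "ugu" already present; 2 new (u, q)
  "ugugqquug" → prefix "ugugq" already present; 4 new (q, u, u, g)
  "uguguqgqq" → prefix "ugug" already present; 5 new (u, q, g, q, q)
  "uguqqqugggg" → prefix "ugu" already present; 8 new (q, q, q, u, g, g, g, g)
  "uguquqqqqu" → prefix "uguq" already present; 6 new (u, q, q, q, q, u)
Total nodes = 7 + 8 + 2 + 4 + 5 + 8 + 6 = 40

40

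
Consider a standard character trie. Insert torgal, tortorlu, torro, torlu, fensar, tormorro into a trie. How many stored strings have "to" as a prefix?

5

Walk to "to"; the words in its subtree are exactly those with that prefix.
Matches: "torgal", "torlu", "tormorro", "torro", "tortorlu"
Count: 5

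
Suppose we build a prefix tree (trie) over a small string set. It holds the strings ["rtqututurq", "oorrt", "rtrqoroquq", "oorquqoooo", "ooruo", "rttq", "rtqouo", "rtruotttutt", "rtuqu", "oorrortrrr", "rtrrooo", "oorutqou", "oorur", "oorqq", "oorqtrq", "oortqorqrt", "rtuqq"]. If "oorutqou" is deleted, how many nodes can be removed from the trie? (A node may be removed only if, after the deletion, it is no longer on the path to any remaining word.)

A node on "oorutqou"'s path can go only if nothing else ends at it or branches off below it.
The suffix "tqou" (4 nodes) is used only by "oorutqou"; the node for "ooru" still has the child "o", so pruning stops there.
Nodes removed: 4

4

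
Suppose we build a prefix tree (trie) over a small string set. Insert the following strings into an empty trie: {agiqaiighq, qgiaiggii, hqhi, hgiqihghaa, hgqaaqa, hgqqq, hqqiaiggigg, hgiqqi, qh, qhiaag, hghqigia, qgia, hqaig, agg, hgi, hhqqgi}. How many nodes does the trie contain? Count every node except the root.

Count nodes per top-level branch (shared prefixes stored once):
  'a'-branch (agg, agiqaiighq): 11 nodes
  'h'-branch (hghqigia, hgi, hgiqihghaa, hgiqqi, hgqaaqa, hgqqq, hhqqgi, hqaig, hqhi, hqqiaiggigg): 45 nodes
  'q'-branch (qgia, qgiaiggii, qh, qhiaag): 14 nodes
Sum: 70

70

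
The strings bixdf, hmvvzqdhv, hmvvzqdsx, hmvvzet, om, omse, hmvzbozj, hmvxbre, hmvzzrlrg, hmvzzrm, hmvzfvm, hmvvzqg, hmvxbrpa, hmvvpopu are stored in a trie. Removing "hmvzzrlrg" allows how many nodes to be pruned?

3

After clearing the end-marker at "hmvzzrlrg", prune upward until reaching a node still needed by another word.
The suffix "lrg" (3 nodes) is used only by "hmvzzrlrg"; the node for "hmvzzr" still has the child "m", so pruning stops there.
Nodes removed: 3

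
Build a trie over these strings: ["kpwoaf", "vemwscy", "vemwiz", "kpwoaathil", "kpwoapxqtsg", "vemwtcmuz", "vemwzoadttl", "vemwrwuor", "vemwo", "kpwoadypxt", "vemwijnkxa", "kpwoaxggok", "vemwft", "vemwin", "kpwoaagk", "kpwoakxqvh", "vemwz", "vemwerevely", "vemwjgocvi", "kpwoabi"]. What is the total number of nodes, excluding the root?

84

Trace insertions, counting only characters that open a new branch:
  "kpwoaf" → 6 new (k, p, w, o, a, f)
  "vemwscy" → 7 new (v, e, m, w, s, c, y)
  "vemwiz" → prefix "vemw" already present; 2 new (i, z)
  "kpwoaathil" → prefix "kpwoa" already present; 5 new (a, t, h, i, l)
  "kpwoapxqtsg" → prefix "kpwoa" already present; 6 new (p, x, q, t, s, g)
  "vemwtcmuz" → prefix "vemw" already present; 5 new (t, c, m, u, z)
  "vemwzoadttl" → prefix "vemw" already present; 7 new (z, o, a, d, t, t, l)
  "vemwrwuor" → prefix "vemw" already present; 5 new (r, w, u, o, r)
  "vemwo" → prefix "vemw" already present; 1 new (o)
  "kpwoadypxt" → prefix "kpwoa" already present; 5 new (d, y, p, x, t)
  "vemwijnkxa" → prefix "vemwi" already present; 5 new (j, n, k, x, a)
  "kpwoaxggok" → prefix "kpwoa" already present; 5 new (x, g, g, o, k)
  "vemwft" → prefix "vemw" already present; 2 new (f, t)
  "vemwin" → prefix "vemwi" already present; 1 new (n)
  "kpwoaagk" → prefix "kpwoaa" already present; 2 new (g, k)
  "kpwoakxqvh" → prefix "kpwoa" already present; 5 new (k, x, q, v, h)
  "vemwz" → prefix "vemwz" already present; 0 new (none)
  "vemwerevely" → prefix "vemw" already present; 7 new (e, r, e, v, e, l, y)
  "vemwjgocvi" → prefix "vemw" already present; 6 new (j, g, o, c, v, i)
  "kpwoabi" → prefix "kpwoa" already present; 2 new (b, i)
Total nodes = 6 + 7 + 2 + 5 + 6 + 5 + 7 + 5 + 1 + 5 + 5 + 5 + 2 + 1 + 2 + 5 + 0 + 7 + 6 + 2 = 84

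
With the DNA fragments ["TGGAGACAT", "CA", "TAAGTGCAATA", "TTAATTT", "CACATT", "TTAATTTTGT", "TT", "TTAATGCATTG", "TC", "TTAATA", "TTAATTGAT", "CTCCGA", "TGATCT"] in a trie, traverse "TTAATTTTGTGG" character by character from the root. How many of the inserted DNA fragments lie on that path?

Walk "TTAATTTTGTGG" from the root; an end-of-word marker is hit whenever a stored word is a prefix of "TTAATTTTGTGG".
Prefixes of the query that are stored words: "TT", "TTAATTT", "TTAATTTTGT"
Count: 3

3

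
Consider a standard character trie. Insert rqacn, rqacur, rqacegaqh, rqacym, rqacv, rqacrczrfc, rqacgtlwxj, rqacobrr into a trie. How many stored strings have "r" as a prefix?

8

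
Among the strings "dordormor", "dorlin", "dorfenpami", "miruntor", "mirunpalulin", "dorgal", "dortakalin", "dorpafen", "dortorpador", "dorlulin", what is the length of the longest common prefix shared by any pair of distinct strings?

5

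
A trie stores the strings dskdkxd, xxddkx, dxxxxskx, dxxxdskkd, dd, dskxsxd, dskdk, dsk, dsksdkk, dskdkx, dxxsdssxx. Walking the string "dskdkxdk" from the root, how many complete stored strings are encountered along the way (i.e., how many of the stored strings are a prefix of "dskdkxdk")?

Traverse "dskdkxdk" character by character; count nodes along the way that are marked as word ends.
Prefixes of the query that are stored words: "dsk", "dskdk", "dskdkx", "dskdkxd"
Count: 4

4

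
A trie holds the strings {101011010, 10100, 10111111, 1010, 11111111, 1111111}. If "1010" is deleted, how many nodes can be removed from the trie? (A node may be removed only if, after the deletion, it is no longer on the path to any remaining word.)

After clearing the end-marker at "1010", prune upward until reaching a node still needed by another word.
Every node on "1010" is still needed (e.g. by "101011010"), so nothing is freed.
Nodes removed: 0

0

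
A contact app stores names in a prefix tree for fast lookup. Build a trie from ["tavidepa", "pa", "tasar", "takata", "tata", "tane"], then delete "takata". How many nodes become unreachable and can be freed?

Walk "takata" from the leaf back toward the root, removing each node that no remaining word uses.
The suffix "kata" (4 nodes) is used only by "takata"; the node for "ta" still has the child "v", so pruning stops there.
Nodes removed: 4

4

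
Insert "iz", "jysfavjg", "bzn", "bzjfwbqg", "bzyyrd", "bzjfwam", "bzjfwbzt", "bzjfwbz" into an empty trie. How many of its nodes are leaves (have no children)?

7

Leaves are exactly the stored words that no other stored word extends.
Those words: "bzjfwam", "bzjfwbqg", "bzjfwbzt", "bzn", "bzyyrd", "iz", "jysfavjg"
Leaf count: 7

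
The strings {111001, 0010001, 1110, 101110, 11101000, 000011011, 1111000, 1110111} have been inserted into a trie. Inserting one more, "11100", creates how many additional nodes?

0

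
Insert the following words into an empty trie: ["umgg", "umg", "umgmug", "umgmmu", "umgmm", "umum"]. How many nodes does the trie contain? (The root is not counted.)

11

Trie structure (* marks end of a word):
(root)
└─ u
   └─ m
      ├─ g *
      │  ├─ g *
      │  └─ m
      │     ├─ m *
      │     │  └─ u *
      │     └─ u
      │        └─ g *
      └─ u
         └─ m *
Counting every labelled node above: 11.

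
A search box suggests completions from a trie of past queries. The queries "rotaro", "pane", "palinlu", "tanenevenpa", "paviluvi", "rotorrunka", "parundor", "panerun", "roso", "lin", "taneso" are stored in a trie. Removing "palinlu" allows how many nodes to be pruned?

A node on "palinlu"'s path can go only if nothing else ends at it or branches off below it.
The suffix "linlu" (5 nodes) is used only by "palinlu"; the node for "pa" still has the child "n", so pruning stops there.
Nodes removed: 5

5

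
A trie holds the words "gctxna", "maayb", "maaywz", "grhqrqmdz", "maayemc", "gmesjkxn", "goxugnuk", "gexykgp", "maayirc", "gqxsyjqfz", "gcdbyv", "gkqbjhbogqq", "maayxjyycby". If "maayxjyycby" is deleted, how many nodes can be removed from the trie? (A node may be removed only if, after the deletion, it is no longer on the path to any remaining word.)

After clearing the end-marker at "maayxjyycby", prune upward until reaching a node still needed by another word.
The suffix "xjyycby" (7 nodes) is used only by "maayxjyycby"; the node for "maay" still has the child "b", so pruning stops there.
Nodes removed: 7

7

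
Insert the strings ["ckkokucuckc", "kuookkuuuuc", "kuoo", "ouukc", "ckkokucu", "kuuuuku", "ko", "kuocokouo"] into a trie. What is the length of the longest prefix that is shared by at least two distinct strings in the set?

8

The deepest shared node is where two words last agree before diverging.
e.g. "ckkokucu" and "ckkokucuckc" share the prefix "ckkokucu" of length 8; no pair shares a longer one.
Longest shared-prefix length: 8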